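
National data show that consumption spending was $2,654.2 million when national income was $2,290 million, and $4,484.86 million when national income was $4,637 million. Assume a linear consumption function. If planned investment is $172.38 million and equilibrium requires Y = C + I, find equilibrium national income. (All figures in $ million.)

Y = 4729

MPC = (4484.86 − 2654.2)/(4637 − 2290) = 1830.66/2347 = 0.78
a = 2654.2 − 0.78(2290) = 868
Equilibrium: Y = 868 + 0.78Y + 172.38
0.22Y = 1040.38, so Y = 1040.38/0.22 = 4729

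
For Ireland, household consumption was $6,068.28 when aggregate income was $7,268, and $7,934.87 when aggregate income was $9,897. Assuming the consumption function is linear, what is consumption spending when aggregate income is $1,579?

C = 2029.09

MPC = (7934.87 − 6068.28)/(9897 − 7268) = 1866.59/2629 = 0.71
a = 6068.28 − 0.71(7268) = 6068.28 − 5160.28 = 908
C = 908 + 0.71(1579) = 908 + 1121.09 = 2029.09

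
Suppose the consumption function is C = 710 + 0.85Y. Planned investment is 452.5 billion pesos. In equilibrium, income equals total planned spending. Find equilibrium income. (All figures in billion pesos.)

Y = 7750

Y = C + I = 710 + 0.85Y + 452.5
Y − 0.85Y = 1162.5
0.15Y = 1162.5, so Y = 1162.5/0.15 = 7750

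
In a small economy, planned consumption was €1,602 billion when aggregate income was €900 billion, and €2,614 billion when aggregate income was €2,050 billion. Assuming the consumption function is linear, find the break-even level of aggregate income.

MPC = (2614 − 1602)/(2050 − 900) = 1012/1150 = 0.88
a = 1602 − 0.88(900) = 1602 − 792 = 810
Break-even: Y = a/(1−MPC) = 810/0.12 = 6750

Y = 6750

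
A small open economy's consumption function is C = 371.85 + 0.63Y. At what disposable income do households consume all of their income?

At break-even, C = Y: 371.85 + 0.63Y = Y
0.37Y = 371.85, so Y = 371.85/0.37 = 1005

Y = 1005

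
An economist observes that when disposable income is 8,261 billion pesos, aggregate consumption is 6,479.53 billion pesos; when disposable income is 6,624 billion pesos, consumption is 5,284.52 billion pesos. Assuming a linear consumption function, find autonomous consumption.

MPC = ΔC/ΔY = (6479.53 − 5284.52)/(8261 − 6624) = 1195.01/1637 = 0.73
a = C − MPC·Y = 5284.52 − 0.73(6624) = 5284.52 − 4835.52 = 449

a = 449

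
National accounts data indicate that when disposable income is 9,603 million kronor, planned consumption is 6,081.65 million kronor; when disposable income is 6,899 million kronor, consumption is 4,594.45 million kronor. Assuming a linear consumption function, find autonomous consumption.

MPC = ΔC/ΔY = (6081.65 − 4594.45)/(9603 − 6899) = 1487.2/2704 = 0.55
a = C − MPC·Y = 4594.45 − 0.55(6899) = 4594.45 − 3794.45 = 800

a = 800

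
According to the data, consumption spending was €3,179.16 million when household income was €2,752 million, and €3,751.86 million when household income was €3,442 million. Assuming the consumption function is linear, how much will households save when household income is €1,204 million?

S = -690.32

MPC = (3751.86 − 3179.16)/(3442 − 2752) = 572.7/690 = 0.83
a = 3179.16 − 0.83(2752) = 3179.16 − 2284.16 = 895
C = 895 + 0.83(1204) = 1894.32
S = 1204 − 1894.32 = -690.32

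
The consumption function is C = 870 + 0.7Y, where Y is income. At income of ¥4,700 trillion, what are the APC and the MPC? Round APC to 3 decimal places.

MPC = 0.7 (the slope of the consumption function)
C = 870 + 0.7(4700) = 4160, so APC = 4160/4700 = 0.885

APC = 0.885; MPC = 0.7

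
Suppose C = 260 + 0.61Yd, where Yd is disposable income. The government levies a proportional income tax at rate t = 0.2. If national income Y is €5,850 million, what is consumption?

C = 3114.8

Yd = (1 − 0.2)(5850) = 0.8(5850) = 4680
C = 260 + 0.61(4680) = 260 + 2854.8 = 3114.8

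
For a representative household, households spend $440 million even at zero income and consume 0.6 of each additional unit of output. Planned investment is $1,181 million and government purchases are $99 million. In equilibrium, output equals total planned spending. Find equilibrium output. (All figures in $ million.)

Y = 4300

Y = C + I + G = 440 + 0.6Y + 1181 + 99
Y − 0.6Y = 1720
0.4Y = 1720, so Y = 1720/0.4 = 4300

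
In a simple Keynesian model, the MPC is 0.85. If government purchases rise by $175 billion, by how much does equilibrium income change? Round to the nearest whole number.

The multiplier is 1/(1 − MPC) = 1/0.15.
ΔY = 175/0.15 = 1166.67 ≈ 1167

ΔY ≈ 1167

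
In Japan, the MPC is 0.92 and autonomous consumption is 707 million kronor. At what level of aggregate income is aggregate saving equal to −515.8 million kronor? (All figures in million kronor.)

S = Y − C = -707 + 0.08Y
-707 + 0.08Y = -515.8, so 0.08Y = 191.2 and Y = 2390

Y = 2390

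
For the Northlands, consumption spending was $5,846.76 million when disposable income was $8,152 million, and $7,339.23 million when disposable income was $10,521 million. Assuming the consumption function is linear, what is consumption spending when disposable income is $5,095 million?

MPC = (7339.23 − 5846.76)/(10521 − 8152) = 1492.47/2369 = 0.63
a = 5846.76 − 0.63(8152) = 5846.76 − 5135.76 = 711
C = 711 + 0.63(5095) = 711 + 3209.85 = 3920.85

C = 3920.85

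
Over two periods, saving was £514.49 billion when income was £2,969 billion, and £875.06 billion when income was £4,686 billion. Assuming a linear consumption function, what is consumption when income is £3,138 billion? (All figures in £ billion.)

MPS = ΔS/ΔY = (875.06 − 514.49)/(4686 − 2969) = 360.57/1717 = 0.21
MPC = 1 − MPS = 0.79
Autonomous saving = 514.49 − 0.21(2969) = -109, so a = 109
C = 109 + 0.79(3138) = 109 + 2479.02 = 2588.02

C = 2588.02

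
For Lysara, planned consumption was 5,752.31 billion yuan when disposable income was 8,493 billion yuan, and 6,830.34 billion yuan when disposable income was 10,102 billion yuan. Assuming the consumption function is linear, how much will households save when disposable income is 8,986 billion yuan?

S = 2903.38

MPC = (6830.34 − 5752.31)/(10102 − 8493) = 1078.03/1609 = 0.67
a = 5752.31 − 0.67(8493) = 5752.31 − 5690.31 = 62
C = 62 + 0.67(8986) = 6082.62
S = 8986 − 6082.62 = 2903.38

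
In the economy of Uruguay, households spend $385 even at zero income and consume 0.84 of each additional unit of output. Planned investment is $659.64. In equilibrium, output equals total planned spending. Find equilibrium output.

Y = C + I = 385 + 0.84Y + 659.64
Y − 0.84Y = 1044.64
0.16Y = 1044.64, so Y = 1044.64/0.16 = 6529

Y = 6529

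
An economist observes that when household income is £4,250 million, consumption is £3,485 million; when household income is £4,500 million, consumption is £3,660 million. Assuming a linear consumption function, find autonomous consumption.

a = 510

MPC = ΔC/ΔY = (3660 − 3485)/(4500 − 4250) = 175/250 = 0.7
a = C − MPC·Y = 3485 − 0.7(4250) = 3485 − 2975 = 510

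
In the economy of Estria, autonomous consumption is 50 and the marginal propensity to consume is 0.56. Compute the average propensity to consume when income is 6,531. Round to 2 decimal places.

APC = 0.57

C = 50 + 0.56(6531) = 3707.36
APC = C/Y = 3707.36/6531 = 0.57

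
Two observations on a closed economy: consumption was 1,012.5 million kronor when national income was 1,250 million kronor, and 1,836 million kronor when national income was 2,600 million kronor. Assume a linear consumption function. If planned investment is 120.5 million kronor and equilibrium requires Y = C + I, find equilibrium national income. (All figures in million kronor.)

Y = 950

MPC = (1836 − 1012.5)/(2600 − 1250) = 823.5/1350 = 0.61
a = 1012.5 − 0.61(1250) = 250
Equilibrium: Y = 250 + 0.61Y + 120.5
0.39Y = 370.5, so Y = 370.5/0.39 = 950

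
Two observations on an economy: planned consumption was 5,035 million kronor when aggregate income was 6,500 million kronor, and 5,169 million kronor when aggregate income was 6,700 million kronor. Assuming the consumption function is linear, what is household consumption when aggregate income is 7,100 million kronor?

MPC = (5169 − 5035)/(6700 − 6500) = 134/200 = 0.67
a = 5035 − 0.67(6500) = 5035 − 4355 = 680
C = 680 + 0.67(7100) = 680 + 4757 = 5437

C = 5437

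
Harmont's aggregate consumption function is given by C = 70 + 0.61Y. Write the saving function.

S = -70 + 0.39Y

S = Y − C = Y − (70 + 0.61Y) = -70 + (1 − 0.61)Y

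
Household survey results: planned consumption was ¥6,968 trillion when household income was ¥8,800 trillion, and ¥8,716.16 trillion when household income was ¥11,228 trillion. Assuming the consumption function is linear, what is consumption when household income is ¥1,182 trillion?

C = 1483.04

MPC = (8716.16 − 6968)/(11228 − 8800) = 1748.16/2428 = 0.72
a = 6968 − 0.72(8800) = 6968 − 6336 = 632
C = 632 + 0.72(1182) = 632 + 851.04 = 1483.04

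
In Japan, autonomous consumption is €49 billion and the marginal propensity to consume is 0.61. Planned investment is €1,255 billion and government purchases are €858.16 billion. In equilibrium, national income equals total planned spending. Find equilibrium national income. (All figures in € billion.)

Y = C + I + G = 49 + 0.61Y + 1255 + 858.16
Y − 0.61Y = 2162.16
0.39Y = 2162.16, so Y = 2162.16/0.39 = 5544

Y = 5544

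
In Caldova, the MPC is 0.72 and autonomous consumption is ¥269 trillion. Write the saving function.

S = -269 + 0.28Y

S = Y − C = Y − (269 + 0.72Y) = -269 + (1 − 0.72)Y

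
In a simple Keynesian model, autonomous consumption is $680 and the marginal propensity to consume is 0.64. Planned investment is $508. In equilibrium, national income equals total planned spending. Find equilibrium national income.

Y = C + I = 680 + 0.64Y + 508
Y − 0.64Y = 1188
0.36Y = 1188, so Y = 1188/0.36 = 3300

Y = 3300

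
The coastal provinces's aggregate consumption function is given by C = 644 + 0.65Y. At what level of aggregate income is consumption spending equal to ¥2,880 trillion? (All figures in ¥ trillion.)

Y = 3440

644 + 0.65Y = 2880
0.65Y = 2236, so Y = 2236/0.65 = 3440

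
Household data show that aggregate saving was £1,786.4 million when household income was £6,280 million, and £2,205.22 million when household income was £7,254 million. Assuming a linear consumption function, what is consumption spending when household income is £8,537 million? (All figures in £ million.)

C = 5780.09

MPS = ΔS/ΔY = (2205.22 − 1786.4)/(7254 − 6280) = 418.82/974 = 0.43
MPC = 1 − MPS = 0.57
Autonomous saving = 1786.4 − 0.43(6280) = -914, so a = 914
C = 914 + 0.57(8537) = 914 + 4866.09 = 5780.09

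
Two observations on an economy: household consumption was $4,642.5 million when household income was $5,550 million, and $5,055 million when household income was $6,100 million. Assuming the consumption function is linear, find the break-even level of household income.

Y = 1920

MPC = (5055 − 4642.5)/(6100 − 5550) = 412.5/550 = 0.75
a = 4642.5 − 0.75(5550) = 4642.5 − 4162.5 = 480
Break-even: Y = a/(1−MPC) = 480/0.25 = 1920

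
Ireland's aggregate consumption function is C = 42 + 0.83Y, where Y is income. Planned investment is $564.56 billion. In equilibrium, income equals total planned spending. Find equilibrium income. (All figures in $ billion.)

Y = 3568

Y = C + I = 42 + 0.83Y + 564.56
Y − 0.83Y = 606.56
0.17Y = 606.56, so Y = 606.56/0.17 = 3568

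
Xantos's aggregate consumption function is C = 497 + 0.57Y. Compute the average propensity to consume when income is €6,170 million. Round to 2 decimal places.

C = 497 + 0.57(6170) = 4013.9
APC = C/Y = 4013.9/6170 = 0.65

APC = 0.65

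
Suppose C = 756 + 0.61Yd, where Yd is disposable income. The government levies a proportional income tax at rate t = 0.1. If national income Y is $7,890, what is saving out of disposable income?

S = 2013.39

Yd = (1 − 0.1)(7890) = 0.9(7890) = 7101
C = 756 + 0.61(7101) = 756 + 4331.61 = 5087.61
S = Yd − C = 7101 − 5087.61 = 2013.39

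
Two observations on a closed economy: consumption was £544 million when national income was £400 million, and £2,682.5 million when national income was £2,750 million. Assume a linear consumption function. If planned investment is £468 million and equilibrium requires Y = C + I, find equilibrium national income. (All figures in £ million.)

Y = 7200

MPC = (2682.5 − 544)/(2750 − 400) = 2138.5/2350 = 0.91
a = 544 − 0.91(400) = 180
Equilibrium: Y = 180 + 0.91Y + 468
0.09Y = 648, so Y = 648/0.09 = 7200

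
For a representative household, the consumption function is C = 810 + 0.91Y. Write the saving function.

S = -810 + 0.09Y

S = Y − C = Y − (810 + 0.91Y) = -810 + (1 − 0.91)Y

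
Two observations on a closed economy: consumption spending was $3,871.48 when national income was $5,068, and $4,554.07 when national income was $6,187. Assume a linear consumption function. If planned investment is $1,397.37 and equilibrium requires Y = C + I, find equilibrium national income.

MPC = (4554.07 − 3871.48)/(6187 − 5068) = 682.59/1119 = 0.61
a = 3871.48 − 0.61(5068) = 780
Equilibrium: Y = 780 + 0.61Y + 1397.37
0.39Y = 2177.37, so Y = 2177.37/0.39 = 5583

Y = 5583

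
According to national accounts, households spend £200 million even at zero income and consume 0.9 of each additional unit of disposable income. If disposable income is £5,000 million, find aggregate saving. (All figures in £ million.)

C = 200 + 0.9(5000) = 200 + 4500 = 4700
S = Y − C = 5000 − 4700 = 300

S = 300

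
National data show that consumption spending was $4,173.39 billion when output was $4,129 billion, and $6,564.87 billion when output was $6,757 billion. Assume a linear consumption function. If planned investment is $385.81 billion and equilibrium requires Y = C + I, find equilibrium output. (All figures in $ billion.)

Y = 8909

MPC = (6564.87 − 4173.39)/(6757 − 4129) = 2391.48/2628 = 0.91
a = 4173.39 − 0.91(4129) = 416
Equilibrium: Y = 416 + 0.91Y + 385.81
0.09Y = 801.81, so Y = 801.81/0.09 = 8909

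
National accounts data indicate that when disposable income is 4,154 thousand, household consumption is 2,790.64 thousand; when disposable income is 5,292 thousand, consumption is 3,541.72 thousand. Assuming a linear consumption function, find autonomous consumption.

a = 49

MPC = ΔC/ΔY = (3541.72 − 2790.64)/(5292 − 4154) = 751.08/1138 = 0.66
a = C − MPC·Y = 2790.64 − 0.66(4154) = 2790.64 − 2741.64 = 49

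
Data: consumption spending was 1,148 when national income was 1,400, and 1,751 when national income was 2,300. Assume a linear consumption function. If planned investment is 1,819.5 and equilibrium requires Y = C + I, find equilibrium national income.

Y = 6150

MPC = (1751 − 1148)/(2300 − 1400) = 603/900 = 0.67
a = 1148 − 0.67(1400) = 210
Equilibrium: Y = 210 + 0.67Y + 1819.5
0.33Y = 2029.5, so Y = 2029.5/0.33 = 6150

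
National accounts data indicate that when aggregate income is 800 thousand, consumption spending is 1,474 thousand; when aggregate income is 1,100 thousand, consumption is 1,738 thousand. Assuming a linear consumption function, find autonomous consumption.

MPC = ΔC/ΔY = (1738 − 1474)/(1100 − 800) = 264/300 = 0.88
a = C − MPC·Y = 1474 − 0.88(800) = 1474 − 704 = 770

a = 770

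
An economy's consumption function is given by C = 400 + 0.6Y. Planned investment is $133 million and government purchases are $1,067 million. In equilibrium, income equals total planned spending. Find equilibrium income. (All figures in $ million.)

Y = 4000

Y = C + I + G = 400 + 0.6Y + 133 + 1067
Y − 0.6Y = 1600
0.4Y = 1600, so Y = 1600/0.4 = 4000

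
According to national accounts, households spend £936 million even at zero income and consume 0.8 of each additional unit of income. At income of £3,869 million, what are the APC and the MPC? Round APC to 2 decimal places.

MPC = 0.8 (the slope of the consumption function)
C = 936 + 0.8(3869) = 4031.2, so APC = 4031.2/3869 = 1.04

APC = 1.04; MPC = 0.8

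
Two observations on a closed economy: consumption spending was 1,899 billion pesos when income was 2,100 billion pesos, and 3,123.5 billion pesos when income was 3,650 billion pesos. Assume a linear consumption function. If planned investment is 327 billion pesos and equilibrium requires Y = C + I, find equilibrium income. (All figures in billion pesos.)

MPC = (3123.5 − 1899)/(3650 − 2100) = 1224.5/1550 = 0.79
a = 1899 − 0.79(2100) = 240
Equilibrium: Y = 240 + 0.79Y + 327
0.21Y = 567, so Y = 567/0.21 = 2700

Y = 2700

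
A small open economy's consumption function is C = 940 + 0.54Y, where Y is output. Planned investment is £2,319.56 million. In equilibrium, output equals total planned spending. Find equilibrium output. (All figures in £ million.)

Y = 7086

Y = C + I = 940 + 0.54Y + 2319.56
Y − 0.54Y = 3259.56
0.46Y = 3259.56, so Y = 3259.56/0.46 = 7086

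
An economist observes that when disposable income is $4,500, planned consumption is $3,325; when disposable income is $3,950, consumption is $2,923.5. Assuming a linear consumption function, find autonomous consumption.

a = 40

MPC = ΔC/ΔY = (3325 − 2923.5)/(4500 − 3950) = 401.5/550 = 0.73
a = C − MPC·Y = 2923.5 − 0.73(3950) = 2923.5 − 2883.5 = 40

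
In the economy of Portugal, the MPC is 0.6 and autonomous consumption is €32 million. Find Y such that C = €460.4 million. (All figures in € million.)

Y = 714

32 + 0.6Y = 460.4
0.6Y = 428.4, so Y = 428.4/0.6 = 714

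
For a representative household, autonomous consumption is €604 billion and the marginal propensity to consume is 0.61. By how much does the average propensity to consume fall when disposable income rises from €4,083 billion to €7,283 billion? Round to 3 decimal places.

At Y = 4083: C = 604 + 0.61(4083) = 3094.63, APC = 3094.63/4083 = 0.7579
At Y = 7283: C = 5046.63, APC = 5046.63/7283 = 0.6929
Fall in APC = 0.7579 − 0.6929 = 0.065

ΔAPC = 0.065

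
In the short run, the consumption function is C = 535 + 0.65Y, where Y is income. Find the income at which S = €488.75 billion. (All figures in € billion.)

S = Y − C = -535 + 0.35Y
-535 + 0.35Y = 488.75, so 0.35Y = 1023.75 and Y = 2925

Y = 2925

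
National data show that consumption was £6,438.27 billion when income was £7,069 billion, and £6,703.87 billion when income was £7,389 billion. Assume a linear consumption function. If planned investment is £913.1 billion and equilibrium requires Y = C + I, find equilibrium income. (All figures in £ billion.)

Y = 8730

MPC = (6703.87 − 6438.27)/(7389 − 7069) = 265.6/320 = 0.83
a = 6438.27 − 0.83(7069) = 571
Equilibrium: Y = 571 + 0.83Y + 913.1
0.17Y = 1484.1, so Y = 1484.1/0.17 = 8730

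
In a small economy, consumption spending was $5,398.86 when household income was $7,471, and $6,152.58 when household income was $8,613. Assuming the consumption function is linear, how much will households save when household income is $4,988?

S = 1227.92

MPC = (6152.58 − 5398.86)/(8613 − 7471) = 753.72/1142 = 0.66
a = 5398.86 − 0.66(7471) = 5398.86 − 4930.86 = 468
C = 468 + 0.66(4988) = 3760.08
S = 4988 − 3760.08 = 1227.92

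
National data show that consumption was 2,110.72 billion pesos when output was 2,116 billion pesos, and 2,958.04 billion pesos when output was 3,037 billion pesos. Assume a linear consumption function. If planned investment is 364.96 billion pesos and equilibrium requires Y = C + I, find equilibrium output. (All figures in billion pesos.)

Y = 6612

MPC = (2958.04 − 2110.72)/(3037 − 2116) = 847.32/921 = 0.92
a = 2110.72 − 0.92(2116) = 164
Equilibrium: Y = 164 + 0.92Y + 364.96
0.08Y = 528.96, so Y = 528.96/0.08 = 6612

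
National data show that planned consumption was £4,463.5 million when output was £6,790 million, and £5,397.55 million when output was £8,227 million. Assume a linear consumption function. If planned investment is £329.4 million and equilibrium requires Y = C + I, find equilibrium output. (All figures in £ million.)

MPC = (5397.55 − 4463.5)/(8227 − 6790) = 934.05/1437 = 0.65
a = 4463.5 − 0.65(6790) = 50
Equilibrium: Y = 50 + 0.65Y + 329.4
0.35Y = 379.4, so Y = 379.4/0.35 = 1084

Y = 1084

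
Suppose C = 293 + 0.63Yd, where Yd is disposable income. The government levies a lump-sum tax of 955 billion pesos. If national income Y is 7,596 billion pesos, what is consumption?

Yd = Y − T = 7596 − 955 = 6641
C = 293 + 0.63(6641) = 293 + 4183.83 = 4476.83

C = 4476.83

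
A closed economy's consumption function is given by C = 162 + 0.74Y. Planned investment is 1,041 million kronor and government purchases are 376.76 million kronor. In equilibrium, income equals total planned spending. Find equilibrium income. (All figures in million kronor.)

Y = 6076

Y = C + I + G = 162 + 0.74Y + 1041 + 376.76
Y − 0.74Y = 1579.76
0.26Y = 1579.76, so Y = 1579.76/0.26 = 6076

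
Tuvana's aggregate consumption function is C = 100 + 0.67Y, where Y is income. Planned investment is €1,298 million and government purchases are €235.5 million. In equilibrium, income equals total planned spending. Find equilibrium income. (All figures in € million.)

Y = C + I + G = 100 + 0.67Y + 1298 + 235.5
Y − 0.67Y = 1633.5
0.33Y = 1633.5, so Y = 1633.5/0.33 = 4950

Y = 4950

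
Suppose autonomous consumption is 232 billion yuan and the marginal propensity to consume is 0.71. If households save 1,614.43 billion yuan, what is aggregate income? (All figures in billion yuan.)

S = Y − C = -232 + 0.29Y
-232 + 0.29Y = 1614.43, so 0.29Y = 1846.43 and Y = 6367

Y = 6367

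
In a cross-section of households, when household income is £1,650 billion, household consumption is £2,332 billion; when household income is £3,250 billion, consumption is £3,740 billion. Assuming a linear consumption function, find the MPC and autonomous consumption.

MPC = 0.88; a = 880

MPC = ΔC/ΔY = (3740 − 2332)/(3250 − 1650) = 1408/1600 = 0.88
a = C − MPC·Y = 2332 − 0.88(1650) = 2332 − 1452 = 880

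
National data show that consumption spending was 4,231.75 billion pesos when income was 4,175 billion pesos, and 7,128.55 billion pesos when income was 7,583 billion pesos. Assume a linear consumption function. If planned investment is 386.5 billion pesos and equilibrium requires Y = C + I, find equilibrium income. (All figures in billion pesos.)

Y = 7130

MPC = (7128.55 − 4231.75)/(7583 − 4175) = 2896.8/3408 = 0.85
a = 4231.75 − 0.85(4175) = 683
Equilibrium: Y = 683 + 0.85Y + 386.5
0.15Y = 1069.5, so Y = 1069.5/0.15 = 7130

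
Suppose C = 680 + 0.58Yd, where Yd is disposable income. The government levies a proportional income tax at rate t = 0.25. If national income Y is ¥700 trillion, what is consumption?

Yd = (1 − 0.25)(700) = 0.75(700) = 525
C = 680 + 0.58(525) = 680 + 304.5 = 984.5

C = 984.5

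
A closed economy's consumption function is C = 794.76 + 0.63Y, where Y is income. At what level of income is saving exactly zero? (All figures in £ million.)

Y = 2148

At break-even, C = Y: 794.76 + 0.63Y = Y
0.37Y = 794.76, so Y = 794.76/0.37 = 2148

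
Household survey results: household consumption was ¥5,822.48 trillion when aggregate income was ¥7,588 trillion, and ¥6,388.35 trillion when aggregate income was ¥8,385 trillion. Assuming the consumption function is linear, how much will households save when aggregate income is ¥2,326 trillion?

S = 239.54

MPC = (6388.35 − 5822.48)/(8385 − 7588) = 565.87/797 = 0.71
a = 5822.48 − 0.71(7588) = 5822.48 − 5387.48 = 435
C = 435 + 0.71(2326) = 2086.46
S = 2326 − 2086.46 = 239.54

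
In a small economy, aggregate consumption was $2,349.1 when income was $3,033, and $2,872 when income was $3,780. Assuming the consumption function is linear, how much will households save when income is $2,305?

MPC = (2872 − 2349.1)/(3780 − 3033) = 522.9/747 = 0.7
a = 2349.1 − 0.7(3033) = 2349.1 − 2123.1 = 226
C = 226 + 0.7(2305) = 1839.5
S = 2305 − 1839.5 = 465.5

S = 465.5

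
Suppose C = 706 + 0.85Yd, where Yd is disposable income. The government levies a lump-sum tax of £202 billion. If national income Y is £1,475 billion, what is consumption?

C = 1788.05

Yd = Y − T = 1475 − 202 = 1273
C = 706 + 0.85(1273) = 706 + 1082.05 = 1788.05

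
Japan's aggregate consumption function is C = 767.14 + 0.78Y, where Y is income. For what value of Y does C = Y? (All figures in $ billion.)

At break-even, C = Y: 767.14 + 0.78Y = Y
0.22Y = 767.14, so Y = 767.14/0.22 = 3487

Y = 3487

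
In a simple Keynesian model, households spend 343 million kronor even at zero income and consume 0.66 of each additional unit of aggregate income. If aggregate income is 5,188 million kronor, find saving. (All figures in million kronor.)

S = 1420.92

C = 343 + 0.66(5188) = 343 + 3424.08 = 3767.08
S = Y − C = 5188 − 3767.08 = 1420.92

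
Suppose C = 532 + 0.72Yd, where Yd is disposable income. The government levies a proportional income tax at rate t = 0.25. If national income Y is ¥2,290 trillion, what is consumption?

C = 1768.6

Yd = (1 − 0.25)(2290) = 0.75(2290) = 1717.5
C = 532 + 0.72(1717.5) = 532 + 1236.6 = 1768.6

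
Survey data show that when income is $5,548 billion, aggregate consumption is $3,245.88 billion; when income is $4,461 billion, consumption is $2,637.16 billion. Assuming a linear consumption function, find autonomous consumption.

MPC = ΔC/ΔY = (3245.88 − 2637.16)/(5548 − 4461) = 608.72/1087 = 0.56
a = C − MPC·Y = 2637.16 − 0.56(4461) = 2637.16 − 2498.16 = 139

a = 139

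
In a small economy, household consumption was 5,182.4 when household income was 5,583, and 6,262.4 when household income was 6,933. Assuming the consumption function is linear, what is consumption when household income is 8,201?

C = 7276.8

MPC = (6262.4 − 5182.4)/(6933 − 5583) = 1080/1350 = 0.8
a = 5182.4 − 0.8(5583) = 5182.4 − 4466.4 = 716
C = 716 + 0.8(8201) = 716 + 6560.8 = 7276.8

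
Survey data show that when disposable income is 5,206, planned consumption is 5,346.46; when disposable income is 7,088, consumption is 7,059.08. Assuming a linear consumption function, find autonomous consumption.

a = 609

MPC = ΔC/ΔY = (7059.08 − 5346.46)/(7088 − 5206) = 1712.62/1882 = 0.91
a = C − MPC·Y = 5346.46 − 0.91(5206) = 5346.46 − 4737.46 = 609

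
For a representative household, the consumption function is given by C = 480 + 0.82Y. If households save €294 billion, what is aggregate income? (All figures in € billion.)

Y = 4300

S = Y − C = -480 + 0.18Y
-480 + 0.18Y = 294, so 0.18Y = 774 and Y = 4300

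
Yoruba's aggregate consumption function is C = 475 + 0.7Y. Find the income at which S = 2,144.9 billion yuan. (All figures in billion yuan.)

Y = 8733

S = Y − C = -475 + 0.3Y
-475 + 0.3Y = 2144.9, so 0.3Y = 2619.9 and Y = 8733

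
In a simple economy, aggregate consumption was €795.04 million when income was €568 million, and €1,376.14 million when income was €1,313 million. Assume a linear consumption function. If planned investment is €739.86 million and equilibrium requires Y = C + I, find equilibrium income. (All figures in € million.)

MPC = (1376.14 − 795.04)/(1313 − 568) = 581.1/745 = 0.78
a = 795.04 − 0.78(568) = 352
Equilibrium: Y = 352 + 0.78Y + 739.86
0.22Y = 1091.86, so Y = 1091.86/0.22 = 4963

Y = 4963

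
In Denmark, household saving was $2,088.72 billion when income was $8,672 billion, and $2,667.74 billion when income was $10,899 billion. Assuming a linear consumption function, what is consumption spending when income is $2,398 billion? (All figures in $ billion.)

C = 1940.52

MPS = ΔS/ΔY = (2667.74 − 2088.72)/(10899 − 8672) = 579.02/2227 = 0.26
MPC = 1 − MPS = 0.74
Autonomous saving = 2088.72 − 0.26(8672) = -166, so a = 166
C = 166 + 0.74(2398) = 166 + 1774.52 = 1940.52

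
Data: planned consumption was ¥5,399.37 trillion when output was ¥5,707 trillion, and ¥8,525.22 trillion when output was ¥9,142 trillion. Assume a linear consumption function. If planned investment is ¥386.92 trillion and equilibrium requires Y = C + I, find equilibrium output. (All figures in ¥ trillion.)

Y = 6588

MPC = (8525.22 − 5399.37)/(9142 − 5707) = 3125.85/3435 = 0.91
a = 5399.37 − 0.91(5707) = 206
Equilibrium: Y = 206 + 0.91Y + 386.92
0.09Y = 592.92, so Y = 592.92/0.09 = 6588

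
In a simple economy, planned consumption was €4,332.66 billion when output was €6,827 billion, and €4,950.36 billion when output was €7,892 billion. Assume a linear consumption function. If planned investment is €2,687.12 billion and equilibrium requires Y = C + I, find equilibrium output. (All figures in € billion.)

Y = 7286

MPC = (4950.36 − 4332.66)/(7892 − 6827) = 617.7/1065 = 0.58
a = 4332.66 − 0.58(6827) = 373
Equilibrium: Y = 373 + 0.58Y + 2687.12
0.42Y = 3060.12, so Y = 3060.12/0.42 = 7286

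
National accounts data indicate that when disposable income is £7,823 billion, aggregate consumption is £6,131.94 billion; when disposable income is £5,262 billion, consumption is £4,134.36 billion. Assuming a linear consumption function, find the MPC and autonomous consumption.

MPC = 0.78; a = 30

MPC = ΔC/ΔY = (6131.94 − 4134.36)/(7823 − 5262) = 1997.58/2561 = 0.78
a = C − MPC·Y = 4134.36 − 0.78(5262) = 4134.36 − 4104.36 = 30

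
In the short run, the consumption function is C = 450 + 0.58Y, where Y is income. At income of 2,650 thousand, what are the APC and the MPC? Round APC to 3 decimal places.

APC = 0.750; MPC = 0.58

MPC = 0.58 (the slope of the consumption function)
C = 450 + 0.58(2650) = 1987, so APC = 1987/2650 = 0.750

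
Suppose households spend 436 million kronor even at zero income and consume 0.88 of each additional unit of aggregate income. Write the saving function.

S = -436 + 0.12Y

S = Y − C = Y − (436 + 0.88Y) = -436 + (1 − 0.88)Y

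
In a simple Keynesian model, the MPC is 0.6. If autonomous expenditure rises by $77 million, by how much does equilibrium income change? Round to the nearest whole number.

The multiplier is 1/(1 − MPC) = 1/0.4.
ΔY = 77/0.4 = 192.50 ≈ 193

ΔY ≈ 193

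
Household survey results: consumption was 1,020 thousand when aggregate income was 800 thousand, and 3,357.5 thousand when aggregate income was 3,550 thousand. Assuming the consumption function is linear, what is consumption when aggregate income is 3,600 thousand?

MPC = (3357.5 − 1020)/(3550 − 800) = 2337.5/2750 = 0.85
a = 1020 − 0.85(800) = 1020 − 680 = 340
C = 340 + 0.85(3600) = 340 + 3060 = 3400

C = 3400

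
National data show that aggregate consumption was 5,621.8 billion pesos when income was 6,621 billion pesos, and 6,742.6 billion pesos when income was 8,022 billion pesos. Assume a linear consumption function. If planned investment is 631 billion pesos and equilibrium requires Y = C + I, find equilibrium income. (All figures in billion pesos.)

MPC = (6742.6 − 5621.8)/(8022 − 6621) = 1120.8/1401 = 0.8
a = 5621.8 − 0.8(6621) = 325
Equilibrium: Y = 325 + 0.8Y + 631
0.2Y = 956, so Y = 956/0.2 = 4780

Y = 4780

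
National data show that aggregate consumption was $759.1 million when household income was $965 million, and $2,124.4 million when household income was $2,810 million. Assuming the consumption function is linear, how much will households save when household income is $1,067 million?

S = 232.42

MPC = (2124.4 − 759.1)/(2810 − 965) = 1365.3/1845 = 0.74
a = 759.1 − 0.74(965) = 759.1 − 714.1 = 45
C = 45 + 0.74(1067) = 834.58
S = 1067 − 834.58 = 232.42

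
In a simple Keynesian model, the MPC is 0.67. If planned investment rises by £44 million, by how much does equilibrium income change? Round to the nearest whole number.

ΔY ≈ 133

The multiplier is 1/(1 − MPC) = 1/0.33.
ΔY = 44/0.33 = 133.33 ≈ 133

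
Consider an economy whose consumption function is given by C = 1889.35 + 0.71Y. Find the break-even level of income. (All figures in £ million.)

Y = 6515

At break-even, C = Y: 1889.35 + 0.71Y = Y
0.29Y = 1889.35, so Y = 1889.35/0.29 = 6515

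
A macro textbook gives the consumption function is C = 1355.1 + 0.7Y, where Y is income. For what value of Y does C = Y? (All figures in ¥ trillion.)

At break-even, C = Y: 1355.1 + 0.7Y = Y
0.3Y = 1355.1, so Y = 1355.1/0.3 = 4517

Y = 4517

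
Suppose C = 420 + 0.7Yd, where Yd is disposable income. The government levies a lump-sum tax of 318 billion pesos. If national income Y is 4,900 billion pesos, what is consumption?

Yd = Y − T = 4900 − 318 = 4582
C = 420 + 0.7(4582) = 420 + 3207.4 = 3627.4

C = 3627.4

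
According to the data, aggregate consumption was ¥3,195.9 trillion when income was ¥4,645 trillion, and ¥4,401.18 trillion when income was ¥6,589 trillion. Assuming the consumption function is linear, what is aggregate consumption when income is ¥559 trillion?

C = 662.58

MPC = (4401.18 − 3195.9)/(6589 − 4645) = 1205.28/1944 = 0.62
a = 3195.9 − 0.62(4645) = 3195.9 − 2879.9 = 316
C = 316 + 0.62(559) = 316 + 346.58 = 662.58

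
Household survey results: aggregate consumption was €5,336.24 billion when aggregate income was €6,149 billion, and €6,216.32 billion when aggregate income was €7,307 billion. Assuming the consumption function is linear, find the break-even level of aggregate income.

MPC = (6216.32 − 5336.24)/(7307 − 6149) = 880.08/1158 = 0.76
a = 5336.24 − 0.76(6149) = 5336.24 − 4673.24 = 663
Break-even: Y = a/(1−MPC) = 663/0.24 = 2762.5

Y = 2762.5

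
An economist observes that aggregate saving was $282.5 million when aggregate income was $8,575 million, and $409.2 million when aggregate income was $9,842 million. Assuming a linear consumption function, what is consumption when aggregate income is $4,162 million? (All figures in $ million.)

C = 4320.8

MPS = ΔS/ΔY = (409.2 − 282.5)/(9842 − 8575) = 126.7/1267 = 0.1
MPC = 1 − MPS = 0.9
Autonomous saving = 282.5 − 0.1(8575) = -575, so a = 575
C = 575 + 0.9(4162) = 575 + 3745.8 = 4320.8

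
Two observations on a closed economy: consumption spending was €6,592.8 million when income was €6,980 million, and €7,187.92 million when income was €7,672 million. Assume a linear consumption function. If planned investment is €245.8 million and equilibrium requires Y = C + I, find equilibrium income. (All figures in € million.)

Y = 5970

MPC = (7187.92 − 6592.8)/(7672 − 6980) = 595.12/692 = 0.86
a = 6592.8 − 0.86(6980) = 590
Equilibrium: Y = 590 + 0.86Y + 245.8
0.14Y = 835.8, so Y = 835.8/0.14 = 5970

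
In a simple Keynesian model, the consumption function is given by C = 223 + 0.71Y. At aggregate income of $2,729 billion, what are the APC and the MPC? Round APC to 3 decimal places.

APC = 0.792; MPC = 0.71

MPC = 0.71 (the slope of the consumption function)
C = 223 + 0.71(2729) = 2160.59, so APC = 2160.59/2729 = 0.792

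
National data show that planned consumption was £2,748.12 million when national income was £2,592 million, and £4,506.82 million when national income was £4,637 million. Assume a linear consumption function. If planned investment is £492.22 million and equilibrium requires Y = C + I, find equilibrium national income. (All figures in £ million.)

MPC = (4506.82 − 2748.12)/(4637 − 2592) = 1758.7/2045 = 0.86
a = 2748.12 − 0.86(2592) = 519
Equilibrium: Y = 519 + 0.86Y + 492.22
0.14Y = 1011.22, so Y = 1011.22/0.14 = 7223

Y = 7223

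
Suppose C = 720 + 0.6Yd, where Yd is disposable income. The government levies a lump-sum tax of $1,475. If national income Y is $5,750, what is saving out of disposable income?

Yd = Y − T = 5750 − 1475 = 4275
C = 720 + 0.6(4275) = 720 + 2565 = 3285
S = Yd − C = 4275 − 3285 = 990

S = 990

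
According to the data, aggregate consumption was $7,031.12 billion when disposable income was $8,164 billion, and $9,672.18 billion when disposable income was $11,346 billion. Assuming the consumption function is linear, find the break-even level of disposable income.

Y = 1500

MPC = (9672.18 − 7031.12)/(11346 − 8164) = 2641.06/3182 = 0.83
a = 7031.12 − 0.83(8164) = 7031.12 − 6776.12 = 255
Break-even: Y = a/(1−MPC) = 255/0.17 = 1500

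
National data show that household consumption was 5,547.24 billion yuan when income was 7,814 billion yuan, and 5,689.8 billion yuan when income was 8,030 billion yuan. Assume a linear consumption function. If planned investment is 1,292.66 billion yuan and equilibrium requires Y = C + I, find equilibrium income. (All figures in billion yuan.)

MPC = (5689.8 − 5547.24)/(8030 − 7814) = 142.56/216 = 0.66
a = 5547.24 − 0.66(7814) = 390
Equilibrium: Y = 390 + 0.66Y + 1292.66
0.34Y = 1682.66, so Y = 1682.66/0.34 = 4949

Y = 4949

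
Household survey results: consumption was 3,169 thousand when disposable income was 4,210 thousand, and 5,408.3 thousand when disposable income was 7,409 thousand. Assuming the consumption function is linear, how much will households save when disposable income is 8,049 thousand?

S = 2192.7

MPC = (5408.3 − 3169)/(7409 − 4210) = 2239.3/3199 = 0.7
a = 3169 − 0.7(4210) = 3169 − 2947 = 222
C = 222 + 0.7(8049) = 5856.3
S = 8049 − 5856.3 = 2192.7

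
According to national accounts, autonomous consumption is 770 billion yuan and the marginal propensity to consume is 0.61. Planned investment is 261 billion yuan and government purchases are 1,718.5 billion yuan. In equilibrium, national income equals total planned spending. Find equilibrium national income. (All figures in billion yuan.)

Y = C + I + G = 770 + 0.61Y + 261 + 1718.5
Y − 0.61Y = 2749.5
0.39Y = 2749.5, so Y = 2749.5/0.39 = 7050

Y = 7050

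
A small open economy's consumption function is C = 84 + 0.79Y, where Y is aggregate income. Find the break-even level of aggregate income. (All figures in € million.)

Y = 400

At break-even, C = Y: 84 + 0.79Y = Y
0.21Y = 84, so Y = 84/0.21 = 400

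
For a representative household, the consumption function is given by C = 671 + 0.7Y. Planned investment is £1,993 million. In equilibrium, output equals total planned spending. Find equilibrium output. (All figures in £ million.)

Y = 8880

Y = C + I = 671 + 0.7Y + 1993
Y − 0.7Y = 2664
0.3Y = 2664, so Y = 2664/0.3 = 8880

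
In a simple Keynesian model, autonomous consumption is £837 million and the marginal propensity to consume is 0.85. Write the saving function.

S = Y − C = Y − (837 + 0.85Y) = -837 + (1 − 0.85)Y

S = -837 + 0.15Y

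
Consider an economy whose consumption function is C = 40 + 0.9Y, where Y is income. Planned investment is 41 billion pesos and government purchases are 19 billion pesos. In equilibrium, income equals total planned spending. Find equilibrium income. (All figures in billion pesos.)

Y = 1000

Y = C + I + G = 40 + 0.9Y + 41 + 19
Y − 0.9Y = 100
0.1Y = 100, so Y = 100/0.1 = 1000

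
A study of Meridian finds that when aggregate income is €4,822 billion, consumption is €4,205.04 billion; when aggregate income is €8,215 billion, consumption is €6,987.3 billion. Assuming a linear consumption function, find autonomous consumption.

a = 251

MPC = ΔC/ΔY = (6987.3 − 4205.04)/(8215 − 4822) = 2782.26/3393 = 0.82
a = C − MPC·Y = 4205.04 − 0.82(4822) = 4205.04 − 3954.04 = 251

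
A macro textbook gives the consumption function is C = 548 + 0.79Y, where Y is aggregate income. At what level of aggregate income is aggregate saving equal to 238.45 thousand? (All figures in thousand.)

Y = 3745

S = Y − C = -548 + 0.21Y
-548 + 0.21Y = 238.45, so 0.21Y = 786.45 and Y = 3745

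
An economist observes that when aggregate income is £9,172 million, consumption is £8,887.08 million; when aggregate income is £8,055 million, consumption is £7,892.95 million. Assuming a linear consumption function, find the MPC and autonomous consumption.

MPC = ΔC/ΔY = (8887.08 − 7892.95)/(9172 − 8055) = 994.13/1117 = 0.89
a = C − MPC·Y = 7892.95 − 0.89(8055) = 7892.95 − 7168.95 = 724

MPC = 0.89; a = 724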